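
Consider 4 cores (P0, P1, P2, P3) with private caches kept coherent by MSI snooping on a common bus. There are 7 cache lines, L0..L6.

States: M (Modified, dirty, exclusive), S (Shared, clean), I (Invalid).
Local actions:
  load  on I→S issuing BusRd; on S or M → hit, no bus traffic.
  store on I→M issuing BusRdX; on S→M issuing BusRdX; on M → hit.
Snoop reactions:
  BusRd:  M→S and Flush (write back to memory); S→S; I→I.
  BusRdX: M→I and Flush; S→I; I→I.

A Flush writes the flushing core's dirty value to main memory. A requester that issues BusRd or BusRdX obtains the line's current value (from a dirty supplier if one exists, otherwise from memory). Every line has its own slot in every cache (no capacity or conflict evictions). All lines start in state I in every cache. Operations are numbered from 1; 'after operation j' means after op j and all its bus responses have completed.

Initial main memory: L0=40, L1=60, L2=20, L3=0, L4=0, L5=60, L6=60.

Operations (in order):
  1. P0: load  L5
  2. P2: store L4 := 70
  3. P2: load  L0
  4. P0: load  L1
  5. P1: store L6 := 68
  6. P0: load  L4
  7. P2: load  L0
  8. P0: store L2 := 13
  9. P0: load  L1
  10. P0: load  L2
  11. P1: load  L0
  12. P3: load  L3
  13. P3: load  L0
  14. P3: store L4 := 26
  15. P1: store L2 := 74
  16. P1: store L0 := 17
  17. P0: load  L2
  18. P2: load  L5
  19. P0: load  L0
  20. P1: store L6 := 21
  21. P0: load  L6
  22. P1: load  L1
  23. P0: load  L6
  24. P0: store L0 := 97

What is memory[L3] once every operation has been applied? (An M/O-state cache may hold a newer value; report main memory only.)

memory[L3] = 0

1. P0: load  L5  bus=[BusRd]  L5: P0=S P1=I P2=I P3=I  mem[L5]=60
2. P2: store L4 := 70  bus=[BusRdX]  L4: P0=I P1=I P2=M P3=I  mem[L4]=0
3. P2: load  L0  bus=[BusRd]  L0: P0=I P1=I P2=S P3=I  mem[L0]=40
4. P0: load  L1  bus=[BusRd]  L1: P0=S P1=I P2=I P3=I  mem[L1]=60
5. P1: store L6 := 68  bus=[BusRdX]  L6: P0=I P1=M P2=I P3=I  mem[L6]=60
6. P0: load  L4  bus=[BusRd,Flush]  L4: P0=S P1=I P2=S P3=I  mem[L4]=70
7. P2: load  L0  bus=[-]  L0: P0=I P1=I P2=S P3=I  mem[L0]=40
8. P0: store L2 := 13  bus=[BusRdX]  L2: P0=M P1=I P2=I P3=I  mem[L2]=20
9. P0: load  L1  bus=[-]  L1: P0=S P1=I P2=I P3=I  mem[L1]=60
10. P0: load  L2  bus=[-]  L2: P0=M P1=I P2=I P3=I  mem[L2]=20
11. P1: load  L0  bus=[BusRd]  L0: P0=I P1=S P2=S P3=I  mem[L0]=40
12. P3: load  L3  bus=[BusRd]  L3: P0=I P1=I P2=I P3=S  mem[L3]=0
13. P3: load  L0  bus=[BusRd]  L0: P0=I P1=S P2=S P3=S  mem[L0]=40
14. P3: store L4 := 26  bus=[BusRdX]  L4: P0=I P1=I P2=I P3=M  mem[L4]=70
15. P1: store L2 := 74  bus=[BusRdX,Flush]  L2: P0=I P1=M P2=I P3=I  mem[L2]=13
16. P1: store L0 := 17  bus=[BusRdX]  L0: P0=I P1=M P2=I P3=I  mem[L0]=40
17. P0: load  L2  bus=[BusRd,Flush]  L2: P0=S P1=S P2=I P3=I  mem[L2]=74
18. P2: load  L5  bus=[BusRd]  L5: P0=S P1=I P2=S P3=I  mem[L5]=60
19. P0: load  L0  bus=[BusRd,Flush]  L0: P0=S P1=S P2=I P3=I  mem[L0]=17
20. P1: store L6 := 21  bus=[-]  L6: P0=I P1=M P2=I P3=I  mem[L6]=60
21. P0: load  L6  bus=[BusRd,Flush]  L6: P0=S P1=S P2=I P3=I  mem[L6]=21
22. P1: load  L1  bus=[BusRd]  L1: P0=S P1=S P2=I P3=I  mem[L1]=60
23. P0: load  L6  bus=[-]  L6: P0=S P1=S P2=I P3=I  mem[L6]=21
24. P0: store L0 := 97  bus=[BusRdX]  L0: P0=M P1=I P2=I P3=I  mem[L0]=17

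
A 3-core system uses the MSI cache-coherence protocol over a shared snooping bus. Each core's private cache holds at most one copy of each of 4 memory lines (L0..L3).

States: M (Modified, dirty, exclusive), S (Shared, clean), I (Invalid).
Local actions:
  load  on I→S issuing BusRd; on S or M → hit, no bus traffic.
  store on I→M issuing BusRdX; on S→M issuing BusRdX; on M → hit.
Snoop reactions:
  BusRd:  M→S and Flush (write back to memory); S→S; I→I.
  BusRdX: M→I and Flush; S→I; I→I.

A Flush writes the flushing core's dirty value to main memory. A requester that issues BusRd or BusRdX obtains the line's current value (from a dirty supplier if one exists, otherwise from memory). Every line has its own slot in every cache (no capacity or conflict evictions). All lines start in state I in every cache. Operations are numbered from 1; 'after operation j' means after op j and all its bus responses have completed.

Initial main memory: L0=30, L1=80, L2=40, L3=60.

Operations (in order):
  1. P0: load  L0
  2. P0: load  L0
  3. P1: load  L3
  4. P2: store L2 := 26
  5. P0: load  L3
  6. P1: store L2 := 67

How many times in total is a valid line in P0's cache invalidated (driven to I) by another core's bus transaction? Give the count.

invalidations = 0

[1] P0: load  L0 | P0:S(30), P1:I, P2:I | bus: BusRd
[2] P0: load  L0 | P0:S(30), P1:I, P2:I | bus: none
[3] P1: load  L3 | P0:I, P1:S(60), P2:I | bus: BusRd
[4] P2: store L2 := 26 | P0:I, P1:I, P2:M(26) | bus: BusRdX
[5] P0: load  L3 | P0:S(60), P1:S(60), P2:I | bus: BusRd
[6] P1: store L2 := 67 | P0:I, P1:M(67), P2:I | bus: BusRdX,Flush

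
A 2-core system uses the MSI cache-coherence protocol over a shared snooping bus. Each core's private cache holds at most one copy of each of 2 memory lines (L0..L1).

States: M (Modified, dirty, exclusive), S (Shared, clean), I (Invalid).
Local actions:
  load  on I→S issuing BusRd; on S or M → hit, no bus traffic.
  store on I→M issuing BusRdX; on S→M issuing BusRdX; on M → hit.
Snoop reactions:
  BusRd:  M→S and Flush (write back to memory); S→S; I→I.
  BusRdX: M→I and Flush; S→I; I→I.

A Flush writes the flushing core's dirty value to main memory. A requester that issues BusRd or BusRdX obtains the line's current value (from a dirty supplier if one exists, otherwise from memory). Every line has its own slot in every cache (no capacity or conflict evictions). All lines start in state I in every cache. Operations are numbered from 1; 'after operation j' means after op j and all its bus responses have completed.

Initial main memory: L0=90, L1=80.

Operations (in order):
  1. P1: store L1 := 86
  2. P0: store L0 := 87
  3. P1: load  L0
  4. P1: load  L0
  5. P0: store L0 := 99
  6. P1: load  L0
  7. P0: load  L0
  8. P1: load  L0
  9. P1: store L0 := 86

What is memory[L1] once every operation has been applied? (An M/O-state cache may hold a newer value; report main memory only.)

1. P1: store L1 := 86  bus=[BusRdX]  L1: P0=I P1=M  mem[L1]=80
2. P0: store L0 := 87  bus=[BusRdX]  L0: P0=M P1=I  mem[L0]=90
3. P1: load  L0  bus=[BusRd,Flush]  L0: P0=S P1=S  mem[L0]=87
4. P1: load  L0  bus=[-]  L0: P0=S P1=S  mem[L0]=87
5. P0: store L0 := 99  bus=[BusRdX]  L0: P0=M P1=I  mem[L0]=87
6. P1: load  L0  bus=[BusRd,Flush]  L0: P0=S P1=S  mem[L0]=99
7. P0: load  L0  bus=[-]  L0: P0=S P1=S  mem[L0]=99
8. P1: load  L0  bus=[-]  L0: P0=S P1=S  mem[L0]=99
9. P1: store L0 := 86  bus=[BusRdX]  L0: P0=I P1=M  mem[L0]=99

memory[L1] = 80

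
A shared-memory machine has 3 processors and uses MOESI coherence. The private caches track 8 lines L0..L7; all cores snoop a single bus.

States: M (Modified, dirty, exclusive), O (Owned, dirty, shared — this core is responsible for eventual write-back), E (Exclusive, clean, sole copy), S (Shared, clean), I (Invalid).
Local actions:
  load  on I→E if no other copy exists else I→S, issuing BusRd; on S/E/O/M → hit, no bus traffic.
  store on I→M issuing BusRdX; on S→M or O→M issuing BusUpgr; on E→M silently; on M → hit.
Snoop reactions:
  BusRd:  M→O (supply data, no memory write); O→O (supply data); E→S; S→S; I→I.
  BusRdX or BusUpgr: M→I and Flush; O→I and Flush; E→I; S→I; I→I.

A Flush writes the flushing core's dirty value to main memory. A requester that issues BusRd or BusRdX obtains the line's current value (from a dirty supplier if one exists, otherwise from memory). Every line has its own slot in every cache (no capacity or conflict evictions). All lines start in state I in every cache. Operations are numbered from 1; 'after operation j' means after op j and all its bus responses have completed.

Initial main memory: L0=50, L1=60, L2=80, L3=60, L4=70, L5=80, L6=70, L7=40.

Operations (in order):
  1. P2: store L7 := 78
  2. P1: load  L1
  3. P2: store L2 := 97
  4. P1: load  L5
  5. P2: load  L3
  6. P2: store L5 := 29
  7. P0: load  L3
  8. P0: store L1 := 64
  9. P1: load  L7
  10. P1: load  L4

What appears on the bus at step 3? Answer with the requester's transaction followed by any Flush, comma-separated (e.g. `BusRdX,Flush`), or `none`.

bus = BusRdX

1. P2: store L7 := 78  bus=[BusRdX]  L7: P0=I P1=I P2=M  mem[L7]=40
2. P1: load  L1  bus=[BusRd]  L1: P0=I P1=E P2=I  mem[L1]=60
3. P2: store L2 := 97  bus=[BusRdX]  L2: P0=I P1=I P2=M  mem[L2]=80
4. P1: load  L5  bus=[BusRd]  L5: P0=I P1=E P2=I  mem[L5]=80
5. P2: load  L3  bus=[BusRd]  L3: P0=I P1=I P2=E  mem[L3]=60
6. P2: store L5 := 29  bus=[BusRdX]  L5: P0=I P1=I P2=M  mem[L5]=80
7. P0: load  L3  bus=[BusRd]  L3: P0=S P1=I P2=S  mem[L3]=60
8. P0: store L1 := 64  bus=[BusRdX]  L1: P0=M P1=I P2=I  mem[L1]=60
9. P1: load  L7  bus=[BusRd]  L7: P0=I P1=S P2=O  mem[L7]=40
10. P1: load  L4  bus=[BusRd]  L4: P0=I P1=E P2=I  mem[L4]=70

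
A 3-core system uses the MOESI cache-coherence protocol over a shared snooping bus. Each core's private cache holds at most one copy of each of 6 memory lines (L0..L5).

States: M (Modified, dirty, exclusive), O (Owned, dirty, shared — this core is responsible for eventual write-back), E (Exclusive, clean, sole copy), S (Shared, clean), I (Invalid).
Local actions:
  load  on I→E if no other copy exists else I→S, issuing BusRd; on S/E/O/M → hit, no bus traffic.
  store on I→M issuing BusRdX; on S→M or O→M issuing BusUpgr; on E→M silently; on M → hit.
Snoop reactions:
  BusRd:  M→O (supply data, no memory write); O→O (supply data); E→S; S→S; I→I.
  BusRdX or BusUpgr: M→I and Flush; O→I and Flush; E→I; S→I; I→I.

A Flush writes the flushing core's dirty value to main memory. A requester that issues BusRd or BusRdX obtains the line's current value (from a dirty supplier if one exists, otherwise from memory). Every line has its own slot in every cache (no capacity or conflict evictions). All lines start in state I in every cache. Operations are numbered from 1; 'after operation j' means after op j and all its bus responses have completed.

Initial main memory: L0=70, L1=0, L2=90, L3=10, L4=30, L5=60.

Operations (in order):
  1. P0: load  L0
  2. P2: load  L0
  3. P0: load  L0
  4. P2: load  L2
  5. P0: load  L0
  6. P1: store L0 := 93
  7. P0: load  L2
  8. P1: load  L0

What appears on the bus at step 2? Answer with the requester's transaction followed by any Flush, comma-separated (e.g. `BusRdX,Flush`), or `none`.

1. P0: load  L0  bus=[BusRd]  L0: P0=E P1=I P2=I  mem[L0]=70
2. P2: load  L0  bus=[BusRd]  L0: P0=S P1=I P2=S  mem[L0]=70
3. P0: load  L0  bus=[-]  L0: P0=S P1=I P2=S  mem[L0]=70
4. P2: load  L2  bus=[BusRd]  L2: P0=I P1=I P2=E  mem[L2]=90
5. P0: load  L0  bus=[-]  L0: P0=S P1=I P2=S  mem[L0]=70
6. P1: store L0 := 93  bus=[BusRdX]  L0: P0=I P1=M P2=I  mem[L0]=70
7. P0: load  L2  bus=[BusRd]  L2: P0=S P1=I P2=S  mem[L2]=90
8. P1: load  L0  bus=[-]  L0: P0=I P1=M P2=I  mem[L0]=70

bus = BusRd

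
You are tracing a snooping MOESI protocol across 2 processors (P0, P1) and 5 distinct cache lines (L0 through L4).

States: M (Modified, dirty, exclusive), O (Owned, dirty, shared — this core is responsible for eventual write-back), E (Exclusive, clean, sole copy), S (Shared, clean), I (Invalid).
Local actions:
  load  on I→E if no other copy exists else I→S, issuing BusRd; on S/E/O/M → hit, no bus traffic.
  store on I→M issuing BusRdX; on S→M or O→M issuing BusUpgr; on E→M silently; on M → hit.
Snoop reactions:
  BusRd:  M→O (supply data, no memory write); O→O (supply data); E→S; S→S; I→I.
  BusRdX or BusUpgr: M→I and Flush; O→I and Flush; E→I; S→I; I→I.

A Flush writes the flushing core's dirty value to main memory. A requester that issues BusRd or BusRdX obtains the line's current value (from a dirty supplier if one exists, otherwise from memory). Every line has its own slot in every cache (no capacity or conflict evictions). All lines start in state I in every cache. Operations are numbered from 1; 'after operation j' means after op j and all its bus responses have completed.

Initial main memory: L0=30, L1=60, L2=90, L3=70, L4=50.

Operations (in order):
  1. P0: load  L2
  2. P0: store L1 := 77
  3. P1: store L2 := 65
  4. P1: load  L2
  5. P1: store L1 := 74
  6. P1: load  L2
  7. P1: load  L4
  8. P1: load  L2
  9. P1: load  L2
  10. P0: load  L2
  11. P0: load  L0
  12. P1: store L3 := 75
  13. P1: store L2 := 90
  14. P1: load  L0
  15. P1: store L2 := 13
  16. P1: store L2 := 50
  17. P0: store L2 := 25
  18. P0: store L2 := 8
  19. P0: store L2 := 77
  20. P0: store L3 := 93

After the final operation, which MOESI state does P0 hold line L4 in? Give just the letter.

state = I

[1] P0: load  L2 | P0:E(90), P1:I | bus: BusRd
[2] P0: store L1 := 77 | P0:M(77), P1:I | bus: BusRdX
[3] P1: store L2 := 65 | P0:I, P1:M(65) | bus: BusRdX
[4] P1: load  L2 | P0:I, P1:M(65) | bus: none
[5] P1: store L1 := 74 | P0:I, P1:M(74) | bus: BusRdX,Flush
[6] P1: load  L2 | P0:I, P1:M(65) | bus: none
[7] P1: load  L4 | P0:I, P1:E(50) | bus: BusRd
[8] P1: load  L2 | P0:I, P1:M(65) | bus: none
[9] P1: load  L2 | P0:I, P1:M(65) | bus: none
[10] P0: load  L2 | P0:S(65), P1:O(65) | bus: BusRd
[11] P0: load  L0 | P0:E(30), P1:I | bus: BusRd
[12] P1: store L3 := 75 | P0:I, P1:M(75) | bus: BusRdX
[13] P1: store L2 := 90 | P0:I, P1:M(90) | bus: BusUpgr
[14] P1: load  L0 | P0:S(30), P1:S(30) | bus: BusRd
[15] P1: store L2 := 13 | P0:I, P1:M(13) | bus: none
[16] P1: store L2 := 50 | P0:I, P1:M(50) | bus: none
[17] P0: store L2 := 25 | P0:M(25), P1:I | bus: BusRdX,Flush
[18] P0: store L2 := 8 | P0:M(8), P1:I | bus: none
[19] P0: store L2 := 77 | P0:M(77), P1:I | bus: none
[20] P0: store L3 := 93 | P0:M(93), P1:I | bus: BusRdX,Flush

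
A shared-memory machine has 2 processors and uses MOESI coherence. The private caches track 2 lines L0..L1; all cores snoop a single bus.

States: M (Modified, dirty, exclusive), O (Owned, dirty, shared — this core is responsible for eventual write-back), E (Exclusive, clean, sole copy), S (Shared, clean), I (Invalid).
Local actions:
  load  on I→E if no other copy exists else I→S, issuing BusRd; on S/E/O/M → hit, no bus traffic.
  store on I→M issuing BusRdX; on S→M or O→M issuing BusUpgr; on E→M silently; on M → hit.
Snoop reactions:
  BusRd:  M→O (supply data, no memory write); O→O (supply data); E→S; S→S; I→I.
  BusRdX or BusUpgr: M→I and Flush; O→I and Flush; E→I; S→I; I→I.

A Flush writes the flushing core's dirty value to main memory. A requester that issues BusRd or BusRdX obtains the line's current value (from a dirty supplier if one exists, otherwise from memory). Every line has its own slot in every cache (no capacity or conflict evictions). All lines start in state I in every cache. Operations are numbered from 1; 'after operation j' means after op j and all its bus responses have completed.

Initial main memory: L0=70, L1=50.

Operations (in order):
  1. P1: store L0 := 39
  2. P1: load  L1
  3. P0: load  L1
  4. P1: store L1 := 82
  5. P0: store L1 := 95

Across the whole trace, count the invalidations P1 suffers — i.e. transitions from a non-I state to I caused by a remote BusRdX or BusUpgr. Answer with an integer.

invalidations = 1

1. P1: store L0 := 39  bus=[BusRdX]  L0: P0=I P1=M  mem[L0]=70
2. P1: load  L1  bus=[BusRd]  L1: P0=I P1=E  mem[L1]=50
3. P0: load  L1  bus=[BusRd]  L1: P0=S P1=S  mem[L1]=50
4. P1: store L1 := 82  bus=[BusUpgr]  L1: P0=I P1=M  mem[L1]=50
5. P0: store L1 := 95  bus=[BusRdX,Flush]  L1: P0=M P1=I  mem[L1]=82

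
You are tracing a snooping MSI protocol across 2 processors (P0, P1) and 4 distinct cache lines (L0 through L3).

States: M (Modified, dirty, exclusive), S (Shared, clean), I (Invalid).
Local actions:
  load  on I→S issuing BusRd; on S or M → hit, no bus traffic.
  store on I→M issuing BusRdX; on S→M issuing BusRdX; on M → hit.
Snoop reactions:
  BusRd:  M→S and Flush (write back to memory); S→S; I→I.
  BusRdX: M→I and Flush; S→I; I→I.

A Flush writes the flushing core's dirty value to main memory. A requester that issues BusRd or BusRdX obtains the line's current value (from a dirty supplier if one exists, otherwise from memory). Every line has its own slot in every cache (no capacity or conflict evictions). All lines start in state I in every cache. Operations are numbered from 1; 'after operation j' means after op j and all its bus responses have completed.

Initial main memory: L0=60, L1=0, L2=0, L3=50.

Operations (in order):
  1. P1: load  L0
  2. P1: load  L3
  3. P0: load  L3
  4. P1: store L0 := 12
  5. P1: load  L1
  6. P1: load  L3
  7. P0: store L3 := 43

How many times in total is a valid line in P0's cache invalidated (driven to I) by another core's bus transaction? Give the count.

[1] P1: load  L0 | P0:I, P1:S(60) | bus: BusRd
[2] P1: load  L3 | P0:I, P1:S(50) | bus: BusRd
[3] P0: load  L3 | P0:S(50), P1:S(50) | bus: BusRd
[4] P1: store L0 := 12 | P0:I, P1:M(12) | bus: BusRdX
[5] P1: load  L1 | P0:I, P1:S(0) | bus: BusRd
[6] P1: load  L3 | P0:S(50), P1:S(50) | bus: none
[7] P0: store L3 := 43 | P0:M(43), P1:I | bus: BusRdX

invalidations = 0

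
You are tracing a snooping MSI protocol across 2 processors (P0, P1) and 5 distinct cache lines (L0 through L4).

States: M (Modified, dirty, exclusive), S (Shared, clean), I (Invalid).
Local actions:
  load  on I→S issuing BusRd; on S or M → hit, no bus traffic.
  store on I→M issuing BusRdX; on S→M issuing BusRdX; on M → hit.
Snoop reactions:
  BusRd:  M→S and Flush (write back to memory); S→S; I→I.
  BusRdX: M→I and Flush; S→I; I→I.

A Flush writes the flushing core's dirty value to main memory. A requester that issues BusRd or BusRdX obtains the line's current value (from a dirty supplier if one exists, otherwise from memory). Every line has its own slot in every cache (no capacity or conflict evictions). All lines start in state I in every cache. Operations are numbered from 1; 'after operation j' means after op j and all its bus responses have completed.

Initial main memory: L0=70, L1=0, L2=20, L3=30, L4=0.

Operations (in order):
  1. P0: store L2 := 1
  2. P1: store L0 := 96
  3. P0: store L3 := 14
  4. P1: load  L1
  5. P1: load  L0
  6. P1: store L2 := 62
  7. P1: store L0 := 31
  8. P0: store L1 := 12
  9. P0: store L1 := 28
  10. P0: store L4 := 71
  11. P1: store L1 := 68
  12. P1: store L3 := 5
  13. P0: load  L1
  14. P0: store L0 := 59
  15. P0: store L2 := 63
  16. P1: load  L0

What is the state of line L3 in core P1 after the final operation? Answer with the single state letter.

state = M

1. P0: store L2 := 1  bus=[BusRdX]  L2: P0=M P1=I  mem[L2]=20
2. P1: store L0 := 96  bus=[BusRdX]  L0: P0=I P1=M  mem[L0]=70
3. P0: store L3 := 14  bus=[BusRdX]  L3: P0=M P1=I  mem[L3]=30
4. P1: load  L1  bus=[BusRd]  L1: P0=I P1=S  mem[L1]=0
5. P1: load  L0  bus=[-]  L0: P0=I P1=M  mem[L0]=70
6. P1: store L2 := 62  bus=[BusRdX,Flush]  L2: P0=I P1=M  mem[L2]=1
7. P1: store L0 := 31  bus=[-]  L0: P0=I P1=M  mem[L0]=70
8. P0: store L1 := 12  bus=[BusRdX]  L1: P0=M P1=I  mem[L1]=0
9. P0: store L1 := 28  bus=[-]  L1: P0=M P1=I  mem[L1]=0
10. P0: store L4 := 71  bus=[BusRdX]  L4: P0=M P1=I  mem[L4]=0
11. P1: store L1 := 68  bus=[BusRdX,Flush]  L1: P0=I P1=M  mem[L1]=28
12. P1: store L3 := 5  bus=[BusRdX,Flush]  L3: P0=I P1=M  mem[L3]=14
13. P0: load  L1  bus=[BusRd,Flush]  L1: P0=S P1=S  mem[L1]=68
14. P0: store L0 := 59  bus=[BusRdX,Flush]  L0: P0=M P1=I  mem[L0]=31
15. P0: store L2 := 63  bus=[BusRdX,Flush]  L2: P0=M P1=I  mem[L2]=62
16. P1: load  L0  bus=[BusRd,Flush]  L0: P0=S P1=S  mem[L0]=59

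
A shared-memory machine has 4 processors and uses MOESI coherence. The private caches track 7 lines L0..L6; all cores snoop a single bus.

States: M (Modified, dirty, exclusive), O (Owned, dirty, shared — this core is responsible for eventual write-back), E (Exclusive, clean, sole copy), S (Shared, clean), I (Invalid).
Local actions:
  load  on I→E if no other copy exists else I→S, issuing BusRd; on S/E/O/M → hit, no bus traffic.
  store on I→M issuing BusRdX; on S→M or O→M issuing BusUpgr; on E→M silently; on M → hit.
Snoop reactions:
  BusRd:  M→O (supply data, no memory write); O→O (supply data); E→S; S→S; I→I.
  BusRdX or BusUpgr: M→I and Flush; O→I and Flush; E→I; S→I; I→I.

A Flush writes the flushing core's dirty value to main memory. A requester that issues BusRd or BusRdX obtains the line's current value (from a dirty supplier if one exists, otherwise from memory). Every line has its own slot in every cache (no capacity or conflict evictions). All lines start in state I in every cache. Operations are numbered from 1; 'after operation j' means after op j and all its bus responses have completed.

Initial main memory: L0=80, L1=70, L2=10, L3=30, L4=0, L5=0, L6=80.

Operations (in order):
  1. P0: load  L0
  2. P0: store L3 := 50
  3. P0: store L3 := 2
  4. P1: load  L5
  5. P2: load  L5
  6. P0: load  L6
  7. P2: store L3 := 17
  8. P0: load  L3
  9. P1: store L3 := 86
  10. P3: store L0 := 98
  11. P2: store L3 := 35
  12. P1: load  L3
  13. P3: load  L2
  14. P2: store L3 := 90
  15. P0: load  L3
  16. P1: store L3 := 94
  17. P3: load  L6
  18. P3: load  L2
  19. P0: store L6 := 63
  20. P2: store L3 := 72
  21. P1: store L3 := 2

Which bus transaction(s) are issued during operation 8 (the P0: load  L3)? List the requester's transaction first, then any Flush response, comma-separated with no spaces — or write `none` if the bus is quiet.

bus = BusRd

  op1 P0: load  L0 → E/I/I/I on L0; bus BusRd; mem=80
  op2 P0: store L3 := 50 → M/I/I/I on L3; bus BusRdX; mem=30
  op3 P0: store L3 := 2 → M/I/I/I on L3; bus (none); mem=30
  op4 P1: load  L5 → I/E/I/I on L5; bus BusRd; mem=0
  op5 P2: load  L5 → I/S/S/I on L5; bus BusRd; mem=0
  op6 P0: load  L6 → E/I/I/I on L6; bus BusRd; mem=80
  op7 P2: store L3 := 17 → I/I/M/I on L3; bus BusRdX Flush; mem=2
  op8 P0: load  L3 → S/I/O/I on L3; bus BusRd; mem=2
  op9 P1: store L3 := 86 → I/M/I/I on L3; bus BusRdX Flush; mem=17
  op10 P3: store L0 := 98 → I/I/I/M on L0; bus BusRdX; mem=80
  op11 P2: store L3 := 35 → I/I/M/I on L3; bus BusRdX Flush; mem=86
  op12 P1: load  L3 → I/S/O/I on L3; bus BusRd; mem=86
  op13 P3: load  L2 → I/I/I/E on L2; bus BusRd; mem=10
  op14 P2: store L3 := 90 → I/I/M/I on L3; bus BusUpgr; mem=86
  op15 P0: load  L3 → S/I/O/I on L3; bus BusRd; mem=86
  op16 P1: store L3 := 94 → I/M/I/I on L3; bus BusRdX Flush; mem=90
  op17 P3: load  L6 → S/I/I/S on L6; bus BusRd; mem=80
  op18 P3: load  L2 → I/I/I/E on L2; bus (none); mem=10
  op19 P0: store L6 := 63 → M/I/I/I on L6; bus BusUpgr; mem=80
  op20 P2: store L3 := 72 → I/I/M/I on L3; bus BusRdX Flush; mem=94
  op21 P1: store L3 := 2 → I/M/I/I on L3; bus BusRdX Flush; mem=72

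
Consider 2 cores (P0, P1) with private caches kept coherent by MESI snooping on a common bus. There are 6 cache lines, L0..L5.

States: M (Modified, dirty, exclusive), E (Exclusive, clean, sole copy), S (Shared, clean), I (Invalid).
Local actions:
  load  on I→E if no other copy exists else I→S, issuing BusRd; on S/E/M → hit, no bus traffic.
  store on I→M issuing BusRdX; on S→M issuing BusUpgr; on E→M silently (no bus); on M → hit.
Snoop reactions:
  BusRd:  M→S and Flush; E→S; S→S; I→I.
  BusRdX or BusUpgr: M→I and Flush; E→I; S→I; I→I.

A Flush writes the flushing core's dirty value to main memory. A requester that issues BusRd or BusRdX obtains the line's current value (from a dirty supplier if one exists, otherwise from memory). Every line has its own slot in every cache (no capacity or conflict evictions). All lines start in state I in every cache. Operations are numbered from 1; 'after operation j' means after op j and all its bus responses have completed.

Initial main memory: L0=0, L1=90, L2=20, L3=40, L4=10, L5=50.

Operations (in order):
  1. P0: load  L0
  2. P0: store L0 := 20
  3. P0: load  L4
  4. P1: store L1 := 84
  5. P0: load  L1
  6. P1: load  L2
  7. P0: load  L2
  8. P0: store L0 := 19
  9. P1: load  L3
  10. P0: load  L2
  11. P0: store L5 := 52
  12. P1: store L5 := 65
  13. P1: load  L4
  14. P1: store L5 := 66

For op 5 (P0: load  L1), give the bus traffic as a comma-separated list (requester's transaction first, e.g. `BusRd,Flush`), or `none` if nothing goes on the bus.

bus = BusRd,Flush

[1] P0: load  L0 | P0:E(0), P1:I | bus: BusRd
[2] P0: store L0 := 20 | P0:M(20), P1:I | bus: none
[3] P0: load  L4 | P0:E(10), P1:I | bus: BusRd
[4] P1: store L1 := 84 | P0:I, P1:M(84) | bus: BusRdX
[5] P0: load  L1 | P0:S(84), P1:S(84) | bus: BusRd,Flush
[6] P1: load  L2 | P0:I, P1:E(20) | bus: BusRd
[7] P0: load  L2 | P0:S(20), P1:S(20) | bus: BusRd
[8] P0: store L0 := 19 | P0:M(19), P1:I | bus: none
[9] P1: load  L3 | P0:I, P1:E(40) | bus: BusRd
[10] P0: load  L2 | P0:S(20), P1:S(20) | bus: none
[11] P0: store L5 := 52 | P0:M(52), P1:I | bus: BusRdX
[12] P1: store L5 := 65 | P0:I, P1:M(65) | bus: BusRdX,Flush
[13] P1: load  L4 | P0:S(10), P1:S(10) | bus: BusRd
[14] P1: store L5 := 66 | P0:I, P1:M(66) | bus: none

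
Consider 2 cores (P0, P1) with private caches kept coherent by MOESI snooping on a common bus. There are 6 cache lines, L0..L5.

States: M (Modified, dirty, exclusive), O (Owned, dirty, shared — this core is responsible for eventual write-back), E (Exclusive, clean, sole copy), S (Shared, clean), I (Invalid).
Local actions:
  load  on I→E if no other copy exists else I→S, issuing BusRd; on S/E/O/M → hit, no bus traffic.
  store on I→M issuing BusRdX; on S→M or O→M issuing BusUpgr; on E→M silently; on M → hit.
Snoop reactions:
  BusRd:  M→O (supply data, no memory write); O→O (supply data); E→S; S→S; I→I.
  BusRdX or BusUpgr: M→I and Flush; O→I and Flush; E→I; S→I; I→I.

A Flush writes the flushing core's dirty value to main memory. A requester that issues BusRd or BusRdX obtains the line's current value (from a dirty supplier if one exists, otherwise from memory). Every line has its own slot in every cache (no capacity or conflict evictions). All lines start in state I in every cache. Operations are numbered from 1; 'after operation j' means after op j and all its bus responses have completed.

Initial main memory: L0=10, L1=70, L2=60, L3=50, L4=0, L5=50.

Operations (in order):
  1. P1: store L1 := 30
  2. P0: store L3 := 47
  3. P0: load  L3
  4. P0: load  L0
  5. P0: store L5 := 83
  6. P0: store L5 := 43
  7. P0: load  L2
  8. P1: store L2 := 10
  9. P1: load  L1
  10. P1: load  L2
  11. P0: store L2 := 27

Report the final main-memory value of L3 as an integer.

[1] P1: store L1 := 30 | P0:I, P1:M(30) | bus: BusRdX
[2] P0: store L3 := 47 | P0:M(47), P1:I | bus: BusRdX
[3] P0: load  L3 | P0:M(47), P1:I | bus: none
[4] P0: load  L0 | P0:E(10), P1:I | bus: BusRd
[5] P0: store L5 := 83 | P0:M(83), P1:I | bus: BusRdX
[6] P0: store L5 := 43 | P0:M(43), P1:I | bus: none
[7] P0: load  L2 | P0:E(60), P1:I | bus: BusRd
[8] P1: store L2 := 10 | P0:I, P1:M(10) | bus: BusRdX
[9] P1: load  L1 | P0:I, P1:M(30) | bus: none
[10] P1: load  L2 | P0:I, P1:M(10) | bus: none
[11] P0: store L2 := 27 | P0:M(27), P1:I | bus: BusRdX,Flush

memory[L3] = 50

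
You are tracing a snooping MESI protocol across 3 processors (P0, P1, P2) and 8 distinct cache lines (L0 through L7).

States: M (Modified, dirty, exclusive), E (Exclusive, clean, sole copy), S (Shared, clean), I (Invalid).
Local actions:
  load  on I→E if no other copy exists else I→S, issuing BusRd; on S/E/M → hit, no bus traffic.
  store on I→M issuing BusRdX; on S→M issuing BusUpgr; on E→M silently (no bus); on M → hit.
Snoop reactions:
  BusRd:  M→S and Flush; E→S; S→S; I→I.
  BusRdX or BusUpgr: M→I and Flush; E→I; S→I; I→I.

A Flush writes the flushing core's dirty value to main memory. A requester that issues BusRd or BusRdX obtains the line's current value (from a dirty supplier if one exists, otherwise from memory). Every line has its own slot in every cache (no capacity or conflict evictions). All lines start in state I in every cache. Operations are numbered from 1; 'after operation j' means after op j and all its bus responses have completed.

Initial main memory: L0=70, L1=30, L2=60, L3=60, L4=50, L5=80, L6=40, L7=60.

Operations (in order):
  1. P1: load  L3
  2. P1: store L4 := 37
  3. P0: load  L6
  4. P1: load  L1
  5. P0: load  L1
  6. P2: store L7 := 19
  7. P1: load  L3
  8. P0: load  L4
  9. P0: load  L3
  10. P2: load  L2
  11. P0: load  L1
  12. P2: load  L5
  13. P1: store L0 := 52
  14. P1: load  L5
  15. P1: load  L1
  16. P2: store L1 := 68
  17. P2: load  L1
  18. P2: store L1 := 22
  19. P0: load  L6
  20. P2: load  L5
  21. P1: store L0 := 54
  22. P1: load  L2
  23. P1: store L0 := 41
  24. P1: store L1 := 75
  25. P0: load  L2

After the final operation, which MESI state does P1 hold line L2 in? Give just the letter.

[1] P1: load  L3 | P0:I, P1:E(60), P2:I | bus: BusRd
[2] P1: store L4 := 37 | P0:I, P1:M(37), P2:I | bus: BusRdX
[3] P0: load  L6 | P0:E(40), P1:I, P2:I | bus: BusRd
[4] P1: load  L1 | P0:I, P1:E(30), P2:I | bus: BusRd
[5] P0: load  L1 | P0:S(30), P1:S(30), P2:I | bus: BusRd
[6] P2: store L7 := 19 | P0:I, P1:I, P2:M(19) | bus: BusRdX
[7] P1: load  L3 | P0:I, P1:E(60), P2:I | bus: none
[8] P0: load  L4 | P0:S(37), P1:S(37), P2:I | bus: BusRd,Flush
[9] P0: load  L3 | P0:S(60), P1:S(60), P2:I | bus: BusRd
[10] P2: load  L2 | P0:I, P1:I, P2:E(60) | bus: BusRd
[11] P0: load  L1 | P0:S(30), P1:S(30), P2:I | bus: none
[12] P2: load  L5 | P0:I, P1:I, P2:E(80) | bus: BusRd
[13] P1: store L0 := 52 | P0:I, P1:M(52), P2:I | bus: BusRdX
[14] P1: load  L5 | P0:I, P1:S(80), P2:S(80) | bus: BusRd
[15] P1: load  L1 | P0:S(30), P1:S(30), P2:I | bus: none
[16] P2: store L1 := 68 | P0:I, P1:I, P2:M(68) | bus: BusRdX
[17] P2: load  L1 | P0:I, P1:I, P2:M(68) | bus: none
[18] P2: store L1 := 22 | P0:I, P1:I, P2:M(22) | bus: none
[19] P0: load  L6 | P0:E(40), P1:I, P2:I | bus: none
[20] P2: load  L5 | P0:I, P1:S(80), P2:S(80) | bus: none
[21] P1: store L0 := 54 | P0:I, P1:M(54), P2:I | bus: none
[22] P1: load  L2 | P0:I, P1:S(60), P2:S(60) | bus: BusRd
[23] P1: store L0 := 41 | P0:I, P1:M(41), P2:I | bus: none
[24] P1: store L1 := 75 | P0:I, P1:M(75), P2:I | bus: BusRdX,Flush
[25] P0: load  L2 | P0:S(60), P1:S(60), P2:S(60) | bus: BusRd

state = S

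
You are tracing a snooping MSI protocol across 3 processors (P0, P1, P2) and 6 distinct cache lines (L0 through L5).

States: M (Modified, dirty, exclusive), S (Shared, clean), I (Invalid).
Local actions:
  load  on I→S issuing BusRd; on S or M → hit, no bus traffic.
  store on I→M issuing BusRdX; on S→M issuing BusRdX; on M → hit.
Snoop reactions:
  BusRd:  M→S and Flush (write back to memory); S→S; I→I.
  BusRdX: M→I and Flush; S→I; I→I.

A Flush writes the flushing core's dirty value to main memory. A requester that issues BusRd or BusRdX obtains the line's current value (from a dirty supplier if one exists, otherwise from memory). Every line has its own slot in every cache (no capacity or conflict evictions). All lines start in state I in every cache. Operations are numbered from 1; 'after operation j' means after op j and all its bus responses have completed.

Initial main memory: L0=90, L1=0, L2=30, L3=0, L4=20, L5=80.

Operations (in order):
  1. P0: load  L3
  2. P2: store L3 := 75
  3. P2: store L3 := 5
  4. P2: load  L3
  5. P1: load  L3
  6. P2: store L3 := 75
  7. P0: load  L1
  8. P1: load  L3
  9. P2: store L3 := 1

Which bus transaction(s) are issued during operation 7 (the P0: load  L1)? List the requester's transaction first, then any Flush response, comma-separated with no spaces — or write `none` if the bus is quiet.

1. P0: load  L3  bus=[BusRd]  L3: P0=S P1=I P2=I  mem[L3]=0
2. P2: store L3 := 75  bus=[BusRdX]  L3: P0=I P1=I P2=M  mem[L3]=0
3. P2: store L3 := 5  bus=[-]  L3: P0=I P1=I P2=M  mem[L3]=0
4. P2: load  L3  bus=[-]  L3: P0=I P1=I P2=M  mem[L3]=0
5. P1: load  L3  bus=[BusRd,Flush]  L3: P0=I P1=S P2=S  mem[L3]=5
6. P2: store L3 := 75  bus=[BusRdX]  L3: P0=I P1=I P2=M  mem[L3]=5
7. P0: load  L1  bus=[BusRd]  L1: P0=S P1=I P2=I  mem[L1]=0
8. P1: load  L3  bus=[BusRd,Flush]  L3: P0=I P1=S P2=S  mem[L3]=75
9. P2: store L3 := 1  bus=[BusRdX]  L3: P0=I P1=I P2=M  mem[L3]=75

bus = BusRd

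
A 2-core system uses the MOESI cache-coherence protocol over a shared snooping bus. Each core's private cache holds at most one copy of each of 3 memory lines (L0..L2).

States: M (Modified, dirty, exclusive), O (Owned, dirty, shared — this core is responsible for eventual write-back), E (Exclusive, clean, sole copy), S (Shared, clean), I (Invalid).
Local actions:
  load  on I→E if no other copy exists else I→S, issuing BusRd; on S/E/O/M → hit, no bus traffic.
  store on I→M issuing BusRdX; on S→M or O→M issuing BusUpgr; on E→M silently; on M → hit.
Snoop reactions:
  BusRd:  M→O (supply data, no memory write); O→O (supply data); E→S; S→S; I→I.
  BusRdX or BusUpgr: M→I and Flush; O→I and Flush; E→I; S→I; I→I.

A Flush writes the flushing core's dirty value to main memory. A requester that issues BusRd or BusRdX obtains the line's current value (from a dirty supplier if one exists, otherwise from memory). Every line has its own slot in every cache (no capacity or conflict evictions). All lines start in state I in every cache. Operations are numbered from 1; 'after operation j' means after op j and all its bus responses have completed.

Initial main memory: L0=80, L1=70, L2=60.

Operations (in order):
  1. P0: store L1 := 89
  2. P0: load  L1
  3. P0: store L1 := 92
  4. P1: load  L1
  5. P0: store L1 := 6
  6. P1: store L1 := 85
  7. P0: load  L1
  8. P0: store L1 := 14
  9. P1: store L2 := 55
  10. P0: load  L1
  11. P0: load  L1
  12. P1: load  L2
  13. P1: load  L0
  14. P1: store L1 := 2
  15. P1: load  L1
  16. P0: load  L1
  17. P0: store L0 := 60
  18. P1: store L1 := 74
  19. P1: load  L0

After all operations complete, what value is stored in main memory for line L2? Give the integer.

  op1 P0: store L1 := 89 → M/I on L1; bus BusRdX; mem=70
  op2 P0: load  L1 → M/I on L1; bus (none); mem=70
  op3 P0: store L1 := 92 → M/I on L1; bus (none); mem=70
  op4 P1: load  L1 → O/S on L1; bus BusRd; mem=70
  op5 P0: store L1 := 6 → M/I on L1; bus BusUpgr; mem=70
  op6 P1: store L1 := 85 → I/M on L1; bus BusRdX Flush; mem=6
  op7 P0: load  L1 → S/O on L1; bus BusRd; mem=6
  op8 P0: store L1 := 14 → M/I on L1; bus BusUpgr Flush; mem=85
  op9 P1: store L2 := 55 → I/M on L2; bus BusRdX; mem=60
  op10 P0: load  L1 → M/I on L1; bus (none); mem=85
  op11 P0: load  L1 → M/I on L1; bus (none); mem=85
  op12 P1: load  L2 → I/M on L2; bus (none); mem=60
  op13 P1: load  L0 → I/E on L0; bus BusRd; mem=80
  op14 P1: store L1 := 2 → I/M on L1; bus BusRdX Flush; mem=14
  op15 P1: load  L1 → I/M on L1; bus (none); mem=14
  op16 P0: load  L1 → S/O on L1; bus BusRd; mem=14
  op17 P0: store L0 := 60 → M/I on L0; bus BusRdX; mem=80
  op18 P1: store L1 := 74 → I/M on L1; bus BusUpgr; mem=14
  op19 P1: load  L0 → O/S on L0; bus BusRd; mem=80

memory[L2] = 60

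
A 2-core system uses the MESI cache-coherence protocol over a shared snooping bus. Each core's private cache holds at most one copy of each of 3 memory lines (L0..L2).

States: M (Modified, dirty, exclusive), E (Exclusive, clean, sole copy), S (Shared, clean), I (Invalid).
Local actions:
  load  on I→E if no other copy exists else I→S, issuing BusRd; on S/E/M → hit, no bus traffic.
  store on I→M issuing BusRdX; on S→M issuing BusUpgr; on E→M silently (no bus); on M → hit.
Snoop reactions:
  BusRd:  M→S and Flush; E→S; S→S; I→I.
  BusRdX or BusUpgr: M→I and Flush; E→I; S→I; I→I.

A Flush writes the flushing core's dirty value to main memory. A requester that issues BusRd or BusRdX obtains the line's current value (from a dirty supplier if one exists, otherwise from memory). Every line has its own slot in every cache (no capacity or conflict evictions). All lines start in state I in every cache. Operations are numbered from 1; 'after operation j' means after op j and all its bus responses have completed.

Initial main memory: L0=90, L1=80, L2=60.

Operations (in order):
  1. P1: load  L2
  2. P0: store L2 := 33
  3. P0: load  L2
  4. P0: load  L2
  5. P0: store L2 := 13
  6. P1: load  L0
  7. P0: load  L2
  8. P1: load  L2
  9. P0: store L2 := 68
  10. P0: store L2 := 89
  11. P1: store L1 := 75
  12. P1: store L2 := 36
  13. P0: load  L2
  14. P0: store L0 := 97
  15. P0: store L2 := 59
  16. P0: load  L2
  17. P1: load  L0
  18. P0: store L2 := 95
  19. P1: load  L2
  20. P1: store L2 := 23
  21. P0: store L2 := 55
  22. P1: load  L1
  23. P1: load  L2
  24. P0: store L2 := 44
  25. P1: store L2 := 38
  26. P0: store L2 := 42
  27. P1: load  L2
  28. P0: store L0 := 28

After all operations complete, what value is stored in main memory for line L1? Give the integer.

memory[L1] = 80

[1] P1: load  L2 | P0:I, P1:E(60) | bus: BusRd
[2] P0: store L2 := 33 | P0:M(33), P1:I | bus: BusRdX
[3] P0: load  L2 | P0:M(33), P1:I | bus: none
[4] P0: load  L2 | P0:M(33), P1:I | bus: none
[5] P0: store L2 := 13 | P0:M(13), P1:I | bus: none
[6] P1: load  L0 | P0:I, P1:E(90) | bus: BusRd
[7] P0: load  L2 | P0:M(13), P1:I | bus: none
[8] P1: load  L2 | P0:S(13), P1:S(13) | bus: BusRd,Flush
[9] P0: store L2 := 68 | P0:M(68), P1:I | bus: BusUpgr
[10] P0: store L2 := 89 | P0:M(89), P1:I | bus: none
[11] P1: store L1 := 75 | P0:I, P1:M(75) | bus: BusRdX
[12] P1: store L2 := 36 | P0:I, P1:M(36) | bus: BusRdX,Flush
[13] P0: load  L2 | P0:S(36), P1:S(36) | bus: BusRd,Flush
[14] P0: store L0 := 97 | P0:M(97), P1:I | bus: BusRdX
[15] P0: store L2 := 59 | P0:M(59), P1:I | bus: BusUpgr
[16] P0: load  L2 | P0:M(59), P1:I | bus: none
[17] P1: load  L0 | P0:S(97), P1:S(97) | bus: BusRd,Flush
[18] P0: store L2 := 95 | P0:M(95), P1:I | bus: none
[19] P1: load  L2 | P0:S(95), P1:S(95) | bus: BusRd,Flush
[20] P1: store L2 := 23 | P0:I, P1:M(23) | bus: BusUpgr
[21] P0: store L2 := 55 | P0:M(55), P1:I | bus: BusRdX,Flush
[22] P1: load  L1 | P0:I, P1:M(75) | bus: none
[23] P1: load  L2 | P0:S(55), P1:S(55) | bus: BusRd,Flush
[24] P0: store L2 := 44 | P0:M(44), P1:I | bus: BusUpgr
[25] P1: store L2 := 38 | P0:I, P1:M(38) | bus: BusRdX,Flush
[26] P0: store L2 := 42 | P0:M(42), P1:I | bus: BusRdX,Flush
[27] P1: load  L2 | P0:S(42), P1:S(42) | bus: BusRd,Flush
[28] P0: store L0 := 28 | P0:M(28), P1:I | bus: BusUpgr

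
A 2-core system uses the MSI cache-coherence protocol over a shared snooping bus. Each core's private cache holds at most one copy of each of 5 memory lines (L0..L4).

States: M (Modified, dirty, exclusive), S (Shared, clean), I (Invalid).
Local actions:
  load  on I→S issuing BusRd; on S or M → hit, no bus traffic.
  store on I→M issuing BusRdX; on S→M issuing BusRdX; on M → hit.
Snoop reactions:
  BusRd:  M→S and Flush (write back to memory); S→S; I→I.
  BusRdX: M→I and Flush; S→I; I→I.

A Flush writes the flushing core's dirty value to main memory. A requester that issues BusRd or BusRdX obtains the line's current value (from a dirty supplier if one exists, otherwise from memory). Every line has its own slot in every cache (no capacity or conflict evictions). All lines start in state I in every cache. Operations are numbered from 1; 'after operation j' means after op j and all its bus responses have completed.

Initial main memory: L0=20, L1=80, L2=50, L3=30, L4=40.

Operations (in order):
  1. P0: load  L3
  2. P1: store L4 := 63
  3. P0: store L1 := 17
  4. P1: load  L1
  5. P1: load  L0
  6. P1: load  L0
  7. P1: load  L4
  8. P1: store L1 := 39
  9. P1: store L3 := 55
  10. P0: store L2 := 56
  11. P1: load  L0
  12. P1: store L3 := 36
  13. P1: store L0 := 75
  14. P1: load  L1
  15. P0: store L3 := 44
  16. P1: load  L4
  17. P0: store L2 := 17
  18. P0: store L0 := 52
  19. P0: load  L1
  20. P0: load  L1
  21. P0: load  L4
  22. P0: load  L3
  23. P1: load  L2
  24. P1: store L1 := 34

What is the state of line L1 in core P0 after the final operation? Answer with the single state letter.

state = I

step 1: P0: load  L3  ⟶  SI  (L3)  txn=BusRd  M[L3]=30
step 2: P1: store L4 := 63  ⟶  IM  (L4)  txn=BusRdX  M[L4]=40
step 3: P0: store L1 := 17  ⟶  MI  (L1)  txn=BusRdX  M[L1]=80
step 4: P1: load  L1  ⟶  SS  (L1)  txn=BusRd+Flush  M[L1]=17
step 5: P1: load  L0  ⟶  IS  (L0)  txn=BusRd  M[L0]=20
step 6: P1: load  L0  ⟶  IS  (L0)  txn=∅  M[L0]=20
step 7: P1: load  L4  ⟶  IM  (L4)  txn=∅  M[L4]=40
step 8: P1: store L1 := 39  ⟶  IM  (L1)  txn=BusRdX  M[L1]=17
step 9: P1: store L3 := 55  ⟶  IM  (L3)  txn=BusRdX  M[L3]=30
step 10: P0: store L2 := 56  ⟶  MI  (L2)  txn=BusRdX  M[L2]=50
step 11: P1: load  L0  ⟶  IS  (L0)  txn=∅  M[L0]=20
step 12: P1: store L3 := 36  ⟶  IM  (L3)  txn=∅  M[L3]=30
step 13: P1: store L0 := 75  ⟶  IM  (L0)  txn=BusRdX  M[L0]=20
step 14: P1: load  L1  ⟶  IM  (L1)  txn=∅  M[L1]=17
step 15: P0: store L3 := 44  ⟶  MI  (L3)  txn=BusRdX+Flush  M[L3]=36
step 16: P1: load  L4  ⟶  IM  (L4)  txn=∅  M[L4]=40
step 17: P0: store L2 := 17  ⟶  MI  (L2)  txn=∅  M[L2]=50
step 18: P0: store L0 := 52  ⟶  MI  (L0)  txn=BusRdX+Flush  M[L0]=75
step 19: P0: load  L1  ⟶  SS  (L1)  txn=BusRd+Flush  M[L1]=39
step 20: P0: load  L1  ⟶  SS  (L1)  txn=∅  M[L1]=39
step 21: P0: load  L4  ⟶  SS  (L4)  txn=BusRd+Flush  M[L4]=63
step 22: P0: load  L3  ⟶  MI  (L3)  txn=∅  M[L3]=36
step 23: P1: load  L2  ⟶  SS  (L2)  txn=BusRd+Flush  M[L2]=17
step 24: P1: store L1 := 34  ⟶  IM  (L1)  txn=BusRdX  M[L1]=39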